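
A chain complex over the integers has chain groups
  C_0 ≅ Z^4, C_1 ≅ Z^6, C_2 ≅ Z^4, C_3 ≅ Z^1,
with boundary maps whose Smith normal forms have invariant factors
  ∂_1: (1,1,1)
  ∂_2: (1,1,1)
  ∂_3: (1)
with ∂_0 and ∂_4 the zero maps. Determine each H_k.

H_0: b_0 = 4 − 0 − 3 = 1; torsion from ∂_1 factors > 1: none. So H_0 ≅ Z.
H_1: b_1 = 6 − 3 − 3 = 0; torsion from ∂_2 factors > 1: none. So H_1 ≅ 0.
H_2: b_2 = 4 − 3 − 1 = 0; torsion from ∂_3 factors > 1: none. So H_2 ≅ 0.
H_3: b_3 = 1 − 1 − 0 = 0; torsion from ∂_4 factors > 1: none. So H_3 ≅ 0.

H_0 ≅ Z,  H_1 = 0,  H_2 = 0,  H_3 = 0.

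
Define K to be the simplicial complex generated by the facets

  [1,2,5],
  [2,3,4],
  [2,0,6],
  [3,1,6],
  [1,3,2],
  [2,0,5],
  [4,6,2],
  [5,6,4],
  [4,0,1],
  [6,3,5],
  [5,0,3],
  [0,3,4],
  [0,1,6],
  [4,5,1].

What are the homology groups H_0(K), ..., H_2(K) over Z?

K has 7 vertices, 21 edges, 14 triangles.
rank ∂_0 = 0, rank ∂_1 = 6 ⇒ b_0 = 7 − 0 − 6 = 1; all invariant factors of ∂_1 are 1 so no torsion. So H_0 ≅ Z.
rank ∂_1 = 6, rank ∂_2 = 13 ⇒ b_1 = 21 − 6 − 13 = 2; all invariant factors of ∂_2 are 1 so no torsion. So H_1 ≅ Z^2.
rank ∂_2 = 13, rank ∂_3 = 0 ⇒ b_2 = 14 − 13 − 0 = 1. So H_2 ≅ Z.

H_0 ≅ Z,  H_1 ≅ Z^2,  H_2 ≅ Z.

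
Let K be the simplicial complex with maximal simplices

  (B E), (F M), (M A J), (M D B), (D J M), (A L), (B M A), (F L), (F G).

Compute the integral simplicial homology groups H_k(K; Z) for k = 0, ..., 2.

We work with the vertex ordering A < B < D < E < F < G < J < L < M. The simplices of K, each written with vertices in increasing order, are:

  0-simplices (9): A, B, D, E, F, G, J, L, M
  1-simplices (13): AB, AJ, AL, AM, BD, BE, BM, DJ, DM, FG, FL, FM, JM
  2-simplices (4): ABM, AJM, BDM, DJM

so the chain groups are C_0 ≅ Z^9, C_1 ≅ Z^13, C_2 ≅ Z^4.

The boundary map ∂_1: C_1 → C_0 maps an edge to its endpoints' difference, ∂[p,q] = q − p. For instance
  ∂AJ = J − A.
This gives a 9×13 integer matrix of rank 8; reducing to Smith normal form yields diagonal entries (1,1,1,1,1,1,1,1).

Boundary ∂_2: C_2 → C_1 maps a triangle to the signed sum of its edges. For instance
  ∂DJM = JM − DM + DJ,
  ∂AJM = JM − AM + AJ.
The 13×4 boundary matrix has rank 4 and Smith normal form diag(1,1,1,1).

Now H_k = ker ∂_k / im ∂_{k+1}, so:

  H_0: rank C_0 − rank ∂_1 = 9 − 8 = 1, and the invariant factors of ∂_1 are all 1, so H_0 = Z.
  H_1: rank ker ∂_1 − rank ∂_2 = (13 − 8) − 4 = 1, and the invariant factors of ∂_2 are all 1, so H_1 = Z.
  H_2: rank ker ∂_2 − rank ∂_3 = (4 − 4) − 0 = 0, and there is no ∂_3, so H_2 = 0.

H_0 ≅ Z,  H_1 ≅ Z,  H_2 = 0.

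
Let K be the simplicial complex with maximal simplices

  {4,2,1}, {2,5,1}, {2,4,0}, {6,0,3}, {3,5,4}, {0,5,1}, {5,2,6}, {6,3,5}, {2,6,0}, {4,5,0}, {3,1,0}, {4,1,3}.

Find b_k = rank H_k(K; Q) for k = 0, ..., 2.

Fix the vertex order 0 < 1 < 2 < 3 < 4 < 5 < 6 and write every simplex with vertices in increasing order. Then dim K = 2 and the simplices of K are:

  0-simplices (7): [0], [1], [2], [3], [4], [5], [6]
  1-simplices (18): [0,1], [0,2], [0,3], [0,4], [0,5], [0,6], [1,2], [1,3], [1,4], [1,5], [2,4], [2,5], [2,6], [3,4], [3,5], [3,6], [4,5], [5,6]
  2-simplices (12): [0,1,3], [0,1,5], [0,2,4], [0,2,6], [0,3,6], [0,4,5], [1,2,4], [1,2,5], [1,3,4], [2,5,6], [3,4,5], [3,5,6]

Hence C_0 ≅ Z^7, C_1 ≅ Z^18, C_2 ≅ Z^12.

The boundary map ∂_1: C_1 → C_0 is given by ∂[p,q] = [q] − [p]. For instance
  ∂[0,2] = [2] − [0].
The resulting 7×18 matrix has rank 6, and its Smith normal form has invariant factors (1,1,1,1,1,1).

The boundary map ∂_2: C_2 → C_1 acts by ∂[p,q,r] = [q,r] − [p,r] + [p,q]. For instance
  ∂[1,2,4] = [2,4] − [1,4] + [1,2],
  ∂[0,2,6] = [2,6] − [0,6] + [0,2].
The resulting 18×12 matrix has rank 12, and its Smith normal form has invariant factors (1,1,1,1,1,1,1,1,1,1,1,2).

Computing H_k = (kernel of ∂_k) / (image of ∂_{k+1}):

  H_0: rank C_0 − rank ∂_1 = 7 − 6 = 1, and the invariant factors of ∂_1 are all 1, so H_0 = Z.
  H_1: rank ker ∂_1 − rank ∂_2 = (18 − 6) − 12 = 0, and ∂_2 has invariant factor 2 > 1, so H_1 = Z/2.
  H_2: rank ker ∂_2 − rank ∂_3 = (12 − 12) − 0 = 0, and there is no ∂_3, so H_2 = 0.

Hence the Betti numbers are b_0 = 1, b_1 = 0, b_2 = 0.

b_0 = 1, b_1 = 0, b_2 = 0.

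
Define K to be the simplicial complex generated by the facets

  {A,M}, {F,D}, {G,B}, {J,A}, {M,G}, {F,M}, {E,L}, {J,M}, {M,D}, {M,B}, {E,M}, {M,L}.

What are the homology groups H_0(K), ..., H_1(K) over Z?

H_0 = Z,  H_1 = Z^4.

Order the vertices as A < B < D < E < F < G < J < L < M. Listing each simplex with vertices in this order, K has dimension 1 with simplices:

  0-simplices (9): A, B, D, E, F, G, J, L, M
  1-simplices (12): AJ, AM, BG, BM, DF, DM, EL, EM, FM, GM, JM, LM

so the chain groups are C_0 ≅ Z^9, C_1 ≅ Z^12.

Boundary ∂_1: C_1 → C_0 sends each edge [p,q] (with p < q) to q − p.
This gives a 9×12 integer matrix of rank 8; reducing to Smith normal form yields diagonal entries (1,1,1,1,1,1,1,1).

Now H_k = ker ∂_k / im ∂_{k+1}, so:

  H_0: rank C_0 − rank ∂_1 = 9 − 8 = 1, and the invariant factors of ∂_1 are all 1, so H_0 = Z.
  H_1: rank ker ∂_1 − rank ∂_2 = (12 − 8) − 0 = 4, and there is no ∂_2, so H_1 = Z^4.

As a check, the Euler characteristic is 9 − 12 = -3, which agrees with 1 − 4 = -3.
(K is a triangulation of a wedge of 4 circles.)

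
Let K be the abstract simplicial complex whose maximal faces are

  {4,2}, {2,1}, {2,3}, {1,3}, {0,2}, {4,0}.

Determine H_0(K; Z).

Fix the vertex order 0 < 1 < 2 < 3 < 4 and write every simplex with vertices in increasing order. Then dim K = 1 and the simplices of K are:

  0-simplices (5): [0], [1], [2], [3], [4]
  1-simplices (6): [0,2], [0,4], [1,2], [1,3], [2,3], [2,4]

giving chain groups C_0 ≅ Z^5, C_1 ≅ Z^6.

The boundary map ∂_1: C_1 → C_0 maps an edge to its endpoints' difference, ∂[p,q] = q − p. For instance
  ∂[1,2] = [2] − [1].
As a 5×6 matrix over Z this has rank 4, with invariant factors (1,1,1,1).

Now H_k = ker ∂_k / im ∂_{k+1}, so:

  H_0: rank C_0 − rank ∂_1 = 5 − 4 = 1, and the invariant factors of ∂_1 are all 1, so H_0 = Z.

(K is a triangulation of a wedge of 2 circles.)

H_0 ≅ Z.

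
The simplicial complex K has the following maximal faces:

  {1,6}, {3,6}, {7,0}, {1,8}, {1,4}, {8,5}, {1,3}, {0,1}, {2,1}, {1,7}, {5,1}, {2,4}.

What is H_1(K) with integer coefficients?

H_1 = Z^4.

Fix the vertex order 0 < 1 < 2 < 3 < 4 < 5 < 6 < 7 < 8 and write every simplex with vertices in increasing order. Then dim K = 1 and the simplices of K are:

  0-simplices (9): [0], [1], [2], [3], [4], [5], [6], [7], [8]
  1-simplices (12): [0,1], [0,7], [1,2], [1,3], [1,4], [1,5], [1,6], [1,7], [1,8], [2,4], [3,6], [5,8]

Hence C_0 ≅ Z^9, C_1 ≅ Z^12.

Boundary ∂_1: C_1 → C_0 maps an edge to its endpoints' difference, ∂[p,q] = q − p. For instance
  ∂[1,8] = [8] − [1].
The 9×12 boundary matrix has rank 8 and Smith normal form diag(1,1,1,1,1,1,1,1).

From H_k ≅ ker(∂_k) / im(∂_{k+1}) we obtain:

  H_1: rank ker ∂_1 − rank ∂_2 = (12 − 8) − 0 = 4, and there is no ∂_2, so H_1 = Z^4.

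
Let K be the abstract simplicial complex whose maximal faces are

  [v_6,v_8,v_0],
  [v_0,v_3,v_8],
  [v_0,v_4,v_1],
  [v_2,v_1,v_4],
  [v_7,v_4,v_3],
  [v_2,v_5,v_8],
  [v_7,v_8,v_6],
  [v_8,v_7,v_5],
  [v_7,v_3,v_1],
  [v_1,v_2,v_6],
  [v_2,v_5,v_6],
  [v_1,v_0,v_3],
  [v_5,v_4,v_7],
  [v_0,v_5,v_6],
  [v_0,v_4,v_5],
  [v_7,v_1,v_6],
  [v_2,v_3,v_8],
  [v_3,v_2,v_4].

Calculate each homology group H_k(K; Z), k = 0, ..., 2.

H_0 ≅ Z,  H_1 ≅ Z ⊕ Z/2,  H_2 = 0.

Fix the vertex order v_0 < v_1 < v_2 < v_3 < v_4 < v_5 < v_6 < v_7 < v_8 and write every simplex with vertices in increasing order. Then dim K = 2 and the simplices of K are:

  0-simplices (9): [v_0], [v_1], [v_2], [v_3], [v_4], [v_5], [v_6], [v_7], [v_8]
  1-simplices (27): (27 of them)
  2-simplices (18): (18 of them)

giving chain groups C_0 ≅ Z^9, C_1 ≅ Z^27, C_2 ≅ Z^18.

The boundary map ∂_1: C_1 → C_0 is given by ∂[p,q] = [q] − [p]. For instance
  ∂[v_6,v_8] = [v_8] − [v_6].
The 9×27 boundary matrix has rank 8 and Smith normal form diag(1,1,1,1,1,1,1,1).

∂_2: C_2 → C_1 acts by ∂[p,q,r] = [q,r] − [p,r] + [p,q]. For instance
  ∂[v_1,v_3,v_7] = [v_3,v_7] − [v_1,v_7] + [v_1,v_3],
  ∂[v_4,v_5,v_7] = [v_5,v_7] − [v_4,v_7] + [v_4,v_5].
The 27×18 boundary matrix has rank 18 and Smith normal form diag(1,1,1,1,1,1,1,1,1,1,1,1,1,1,1,1,1,2).

Computing H_k = (kernel of ∂_k) / (image of ∂_{k+1}):

  H_0: rank C_0 − rank ∂_1 = 9 − 8 = 1, and the invariant factors of ∂_1 are all 1, so H_0 ≅ Z.
  H_1: rank ker ∂_1 − rank ∂_2 = (27 − 8) − 18 = 1, and ∂_2 has invariant factor 2 > 1, so H_1 ≅ Z ⊕ Z/2.
  H_2: rank ker ∂_2 − rank ∂_3 = (18 − 18) − 0 = 0, and there is no ∂_3, so H_2 ≅ 0.

As a check, the Euler characteristic is 9 − 27 + 18 = 0, which agrees with 1 − 1 + 0 = 0.
(K is a triangulation of the Klein bottle.)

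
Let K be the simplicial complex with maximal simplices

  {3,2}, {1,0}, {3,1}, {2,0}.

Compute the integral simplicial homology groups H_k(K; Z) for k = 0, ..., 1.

Take the total order 0 < 1 < 2 < 3 on the vertex set. Then K (dimension 1) consists of the simplices:

  0-simplices (4): [0], [1], [2], [3]
  1-simplices (4): [0,1], [0,2], [1,3], [2,3]

Hence C_0 ≅ Z^4, C_1 ≅ Z^4.

The boundary map ∂_1: C_1 → C_0 maps an edge to its endpoints' difference, ∂[p,q] = q − p. For instance
  ∂[2,3] = [3] − [2].
This gives a 4×4 integer matrix of rank 3; reducing to Smith normal form yields diagonal entries (1,1,1).

Now H_k = ker ∂_k / im ∂_{k+1}, so:

  H_0: rank C_0 − rank ∂_1 = 4 − 3 = 1, and the invariant factors of ∂_1 are all 1, so H_0 ≅ Z.
  H_1: rank ker ∂_1 − rank ∂_2 = (4 − 3) − 0 = 1, and there is no ∂_2, so H_1 ≅ Z.

As a check, the Euler characteristic is 4 − 4 = 0, which agrees with 1 − 1 = 0.
(K is a triangulation of the circle S^1.)

H_0 = Z,  H_1 = Z.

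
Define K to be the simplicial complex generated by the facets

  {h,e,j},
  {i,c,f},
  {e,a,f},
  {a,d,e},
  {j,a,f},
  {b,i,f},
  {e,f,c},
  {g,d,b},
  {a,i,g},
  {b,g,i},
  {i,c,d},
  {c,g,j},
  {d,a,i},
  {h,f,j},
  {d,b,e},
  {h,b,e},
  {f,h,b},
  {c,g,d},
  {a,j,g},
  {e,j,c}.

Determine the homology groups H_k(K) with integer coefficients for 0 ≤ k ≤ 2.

Order the vertices as a < b < c < d < e < f < g < h < i < j. Listing each simplex with vertices in this order, K has dimension 2 with simplices:

  0-simplices (10): a, b, c, d, e, f, g, h, i, j
  1-simplices (30): ad, ae, af, ag, ai, aj, bd, be, bf, bg, bh, bi, cd, ce, cf, cg, ci, cj, de, dg, di, ef, eh, ej, fh, fi, fj, gi, gj, hj
  2-simplices (20): ade, adi, aef, afj, agi, agj, bde, bdg, beh, bfh, bfi, bgi, cdg, cdi, cef, cej, cfi, cgj, ehj, fhj

giving chain groups C_0 ≅ Z^10, C_1 ≅ Z^30, C_2 ≅ Z^20.

The boundary map ∂_1: C_1 → C_0 sends each edge [p,q] (with p < q) to q − p. For instance
  ∂fi = i − f.
The resulting 10×30 matrix has rank 9, and its Smith normal form has invariant factors (1,1,1,1,1,1,1,1,1).

Boundary ∂_2: C_2 → C_1 maps a triangle to the signed sum of its edges. For instance
  ∂bde = de − be + bd,
  ∂cdg = dg − cg + cd.
The resulting 30×20 matrix has rank 20, and its Smith normal form has invariant factors (1,1,1,1,1,1,1,1,1,1,1,1,1,1,1,1,1,1,1,2).

From H_k ≅ ker(∂_k) / im(∂_{k+1}) we obtain:

  H_0: rank C_0 − rank ∂_1 = 10 − 9 = 1, and the invariant factors of ∂_1 are all 1, so H_0 ≅ Z.
  H_1: rank ker ∂_1 − rank ∂_2 = (30 − 9) − 20 = 1, and ∂_2 has invariant factor 2 > 1, so H_1 ≅ Z ⊕ Z_2.
  H_2: rank ker ∂_2 − rank ∂_3 = (20 − 20) − 0 = 0, and there is no ∂_3, so H_2 ≅ 0.

As a check, the Euler characteristic is 10 − 30 + 20 = 0, which agrees with 1 − 1 + 0 = 0.

H_0 ≅ Z,  H_1 ≅ Z ⊕ Z_2,  H_2 = 0.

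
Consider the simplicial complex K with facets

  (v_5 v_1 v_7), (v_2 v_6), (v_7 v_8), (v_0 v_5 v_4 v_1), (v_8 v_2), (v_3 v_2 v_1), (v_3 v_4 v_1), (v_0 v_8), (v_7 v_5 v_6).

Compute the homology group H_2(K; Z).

H_2 = 0.

Take the total order v_0 < v_1 < v_2 < v_3 < v_4 < v_5 < v_6 < v_7 < v_8 on the vertex set. Then K (dimension 3) consists of the simplices:

  0-simplices (9): [v_0], [v_1], [v_2], [v_3], [v_4], [v_5], [v_6], [v_7], [v_8]
  1-simplices (18): (18 of them)
  2-simplices (8): [v_0,v_1,v_4], [v_0,v_1,v_5], [v_0,v_4,v_5], [v_1,v_2,v_3], [v_1,v_3,v_4], [v_1,v_4,v_5], [v_1,v_5,v_7], [v_5,v_6,v_7]
  3-simplices (1): [v_0,v_1,v_4,v_5]

giving chain groups C_0 ≅ Z^9, C_1 ≅ Z^18, C_2 ≅ Z^8, C_3 ≅ Z^1.

The boundary map ∂_1: C_1 → C_0 maps an edge to its endpoints' difference, ∂[p,q] = q − p. For instance
  ∂[v_0,v_4] = [v_4] − [v_0].
This gives a 9×18 integer matrix of rank 8; reducing to Smith normal form yields diagonal entries (1,1,1,1,1,1,1,1).

∂_2: C_2 → C_1 acts by ∂[p,q,r] = [q,r] − [p,r] + [p,q]. For instance
  ∂[v_1,v_4,v_5] = [v_4,v_5] − [v_1,v_5] + [v_1,v_4],
  ∂[v_1,v_5,v_7] = [v_5,v_7] − [v_1,v_7] + [v_1,v_5].
The 18×8 boundary matrix has rank 7 and Smith normal form diag(1,1,1,1,1,1,1).

Boundary ∂_3: C_3 → C_2 sends each 3-simplex σ to the alternating sum Σ_i (−1)^i (σ with its i-th vertex removed). For instance
  ∂[v_0,v_1,v_4,v_5] = [v_1,v_4,v_5] − [v_0,v_4,v_5] + [v_0,v_1,v_5] − [v_0,v_1,v_4].
The 8×1 boundary matrix has rank 1 and Smith normal form diag(1).

From H_k ≅ ker(∂_k) / im(∂_{k+1}) we obtain:

  H_2: rank ker ∂_2 − rank ∂_3 = (8 − 7) − 1 = 0, and the invariant factors of ∂_3 are all 1, so H_2 = 0.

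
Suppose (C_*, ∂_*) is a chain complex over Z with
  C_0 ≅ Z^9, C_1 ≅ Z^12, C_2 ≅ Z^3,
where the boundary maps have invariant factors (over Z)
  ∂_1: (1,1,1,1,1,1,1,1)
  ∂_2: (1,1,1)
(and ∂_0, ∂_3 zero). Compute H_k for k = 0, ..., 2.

H_0: b_0 = 9 − 0 − 8 = 1; torsion from ∂_1 factors > 1: none. So H_0 ≅ Z.
H_1: b_1 = 12 − 8 − 3 = 1; torsion from ∂_2 factors > 1: none. So H_1 ≅ Z.
H_2: b_2 = 3 − 3 − 0 = 0; torsion from ∂_3 factors > 1: none. So H_2 ≅ 0.

H_0 ≅ Z,  H_1 ≅ Z,  H_2 = 0.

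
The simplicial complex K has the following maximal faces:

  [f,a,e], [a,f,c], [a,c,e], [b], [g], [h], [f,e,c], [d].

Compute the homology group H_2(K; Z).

K has 8 vertices, 6 edges, 4 triangles.
rank ∂_2 = 3, rank ∂_3 = 0 ⇒ b_2 = 4 − 3 − 0 = 1. So H_2 ≅ Z.

H_2 ≅ Z.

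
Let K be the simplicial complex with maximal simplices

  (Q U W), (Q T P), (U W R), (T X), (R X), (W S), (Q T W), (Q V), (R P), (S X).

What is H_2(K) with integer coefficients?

Fix the vertex order P < Q < R < S < T < U < V < W < X and write every simplex with vertices in increasing order. Then dim K = 2 and the simplices of K are:

  0-simplices (9): P, Q, R, S, T, U, V, W, X
  1-simplices (15): PQ, PR, PT, QT, QU, QV, QW, RU, RW, RX, SW, SX, TW, TX, UW
  2-simplices (4): PQT, QTW, QUW, RUW

Hence C_0 ≅ Z^9, C_1 ≅ Z^15, C_2 ≅ Z^4.

∂_1: C_1 → C_0 sends each edge [p,q] (with p < q) to q − p.
As a 9×15 matrix over Z this has rank 8, with invariant factors (1,1,1,1,1,1,1,1).

∂_2: C_2 → C_1 acts by ∂[p,q,r] = [q,r] − [p,r] + [p,q]. For instance
  ∂QUW = UW − QW + QU,
  ∂QTW = TW − QW + QT.
As a 15×4 matrix over Z this has rank 4, with invariant factors (1,1,1,1).

From H_k ≅ ker(∂_k) / im(∂_{k+1}) we obtain:

  H_2: rank ker ∂_2 − rank ∂_3 = (4 − 4) − 0 = 0, and there is no ∂_3, so H_2 = 0.

H_2 ≅ 0.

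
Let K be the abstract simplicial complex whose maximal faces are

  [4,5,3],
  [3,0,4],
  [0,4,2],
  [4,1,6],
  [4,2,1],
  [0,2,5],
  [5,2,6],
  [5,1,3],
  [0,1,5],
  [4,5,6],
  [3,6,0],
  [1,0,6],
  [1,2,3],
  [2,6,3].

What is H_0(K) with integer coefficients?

H_0 ≅ Z.

K has 7 vertices, 21 edges, 14 triangles.
rank ∂_0 = 0, rank ∂_1 = 6 ⇒ b_0 = 7 − 0 − 6 = 1; all invariant factors of ∂_1 are 1 so no torsion. So H_0 = Z.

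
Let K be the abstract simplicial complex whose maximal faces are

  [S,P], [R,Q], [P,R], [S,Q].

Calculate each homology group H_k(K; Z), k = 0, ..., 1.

H_0 ≅ Z,  H_1 ≅ Z.

We work with the vertex ordering P < Q < R < S. The simplices of K, each written with vertices in increasing order, are:

  0-simplices (4): P, Q, R, S
  1-simplices (4): PR, PS, QR, QS

Hence C_0 ≅ Z^4, C_1 ≅ Z^4.

The boundary map ∂_1: C_1 → C_0 maps an edge to its endpoints' difference, ∂[p,q] = q − p. For instance
  ∂QR = R − Q.
As a 4×4 matrix over Z this has rank 3, with invariant factors (1,1,1).

From H_k ≅ ker(∂_k) / im(∂_{k+1}) we obtain:

  H_0: rank C_0 − rank ∂_1 = 4 − 3 = 1, and the invariant factors of ∂_1 are all 1, so H_0 = Z.
  H_1: rank ker ∂_1 − rank ∂_2 = (4 − 3) − 0 = 1, and there is no ∂_2, so H_1 = Z.

As a check, the Euler characteristic is 4 − 4 = 0, which agrees with 1 − 1 = 0.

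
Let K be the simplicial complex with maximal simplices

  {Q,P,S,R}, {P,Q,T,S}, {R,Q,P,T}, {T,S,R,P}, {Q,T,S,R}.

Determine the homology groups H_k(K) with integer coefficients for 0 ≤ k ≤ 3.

Order the vertices as P < Q < R < S < T. Listing each simplex with vertices in this order, K has dimension 3 with simplices:

  0-simplices (5): P, Q, R, S, T
  1-simplices (10): PQ, PR, PS, PT, QR, QS, QT, RS, RT, ST
  2-simplices (10): PQR, PQS, PQT, PRS, PRT, PST, QRS, QRT, QST, RST
  3-simplices (5): PQRS, PQRT, PQST, PRST, QRST

so the chain groups are C_0 ≅ Z^5, C_1 ≅ Z^10, C_2 ≅ Z^10, C_3 ≅ Z^5.

∂_1: C_1 → C_0 maps an edge to its endpoints' difference, ∂[p,q] = q − p. For instance
  ∂PR = R − P.
As a 5×10 matrix over Z this has rank 4, with invariant factors (1,1,1,1).

Boundary ∂_2: C_2 → C_1 maps a triangle to the signed sum of its edges. For instance
  ∂RST = ST − RT + RS,
  ∂QRS = RS − QS + QR.
The resulting 10×10 matrix has rank 6, and its Smith normal form has invariant factors (1,1,1,1,1,1).

∂_3: C_3 → C_2 sends each 3-simplex σ to the alternating sum Σ_i (−1)^i (σ with its i-th vertex removed). For instance
  ∂PQST = QST − PST + PQT − PQS,
  ∂PQRS = QRS − PRS + PQS − PQR.
The 10×5 boundary matrix has rank 4 and Smith normal form diag(1,1,1,1).

Reading off H_k = ker ∂_k / im ∂_{k+1}:

  H_0: rank C_0 − rank ∂_1 = 5 − 4 = 1, and the invariant factors of ∂_1 are all 1, so H_0 ≅ Z.
  H_1: rank ker ∂_1 − rank ∂_2 = (10 − 4) − 6 = 0, and the invariant factors of ∂_2 are all 1, so H_1 ≅ 0.
  H_2: rank ker ∂_2 − rank ∂_3 = (10 − 6) − 4 = 0, and the invariant factors of ∂_3 are all 1, so H_2 ≅ 0.
  H_3: rank ker ∂_3 − rank ∂_4 = (5 − 4) − 0 = 1, and there is no ∂_4, so H_3 ≅ Z.

As a check, the Euler characteristic is 5 − 10 + 10 − 5 = 0, which agrees with 1 − 0 + 0 − 1 = 0.
(K is a triangulation of the 3-sphere S^3.)

H_0 ≅ Z,  H_1 = 0,  H_2 = 0,  H_3 ≅ Z.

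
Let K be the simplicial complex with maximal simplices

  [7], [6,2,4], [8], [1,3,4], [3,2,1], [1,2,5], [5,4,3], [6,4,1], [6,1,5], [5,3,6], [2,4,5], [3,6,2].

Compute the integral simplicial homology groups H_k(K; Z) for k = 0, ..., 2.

H_0 ≅ Z^3,  H_1 ≅ Z/2,  H_2 = 0.

Order the vertices as 1 < 2 < 3 < 4 < 5 < 6 < 7 < 8. Listing each simplex with vertices in this order, K has dimension 2 with simplices:

  0-simplices (8): [1], [2], [3], [4], [5], [6], [7], [8]
  1-simplices (15): [1,2], [1,3], [1,4], [1,5], [1,6], [2,3], [2,4], [2,5], [2,6], [3,4], [3,5], [3,6], [4,5], [4,6], [5,6]
  2-simplices (10): [1,2,3], [1,2,5], [1,3,4], [1,4,6], [1,5,6], [2,3,6], [2,4,5], [2,4,6], [3,4,5], [3,5,6]

giving chain groups C_0 ≅ Z^8, C_1 ≅ Z^15, C_2 ≅ Z^10.

∂_1: C_1 → C_0 maps an edge to its endpoints' difference, ∂[p,q] = q − p.
The resulting 8×15 matrix has rank 5, and its Smith normal form has invariant factors (1,1,1,1,1).

The boundary map ∂_2: C_2 → C_1 maps a triangle to the signed sum of its edges. For instance
  ∂[2,3,6] = [3,6] − [2,6] + [2,3],
  ∂[3,4,5] = [4,5] − [3,5] + [3,4].
As a 15×10 matrix over Z this has rank 10, with invariant factors (1,1,1,1,1,1,1,1,1,2).

Computing H_k = (kernel of ∂_k) / (image of ∂_{k+1}):

  H_0: rank C_0 − rank ∂_1 = 8 − 5 = 3, and the invariant factors of ∂_1 are all 1, so H_0 ≅ Z^3.
  H_1: rank ker ∂_1 − rank ∂_2 = (15 − 5) − 10 = 0, and ∂_2 has invariant factor 2 > 1, so H_1 ≅ Z/2.
  H_2: rank ker ∂_2 − rank ∂_3 = (10 − 10) − 0 = 0, and there is no ∂_3, so H_2 ≅ 0.

(K is a triangulation of the disjoint union of the real projective plane RP^2 and a set of 2 points.)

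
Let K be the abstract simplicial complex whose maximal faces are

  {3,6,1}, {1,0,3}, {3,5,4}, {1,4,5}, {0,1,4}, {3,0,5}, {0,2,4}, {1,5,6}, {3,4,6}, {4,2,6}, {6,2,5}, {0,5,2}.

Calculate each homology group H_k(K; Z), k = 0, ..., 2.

Take the total order 0 < 1 < 2 < 3 < 4 < 5 < 6 on the vertex set. Then K (dimension 2) consists of the simplices:

  0-simplices (7): [0], [1], [2], [3], [4], [5], [6]
  1-simplices (18): [0,1], [0,2], [0,3], [0,4], [0,5], [1,3], [1,4], [1,5], [1,6], [2,4], [2,5], [2,6], [3,4], [3,5], [3,6], [4,5], [4,6], [5,6]
  2-simplices (12): [0,1,3], [0,1,4], [0,2,4], [0,2,5], [0,3,5], [1,3,6], [1,4,5], [1,5,6], [2,4,6], [2,5,6], [3,4,5], [3,4,6]

giving chain groups C_0 ≅ Z^7, C_1 ≅ Z^18, C_2 ≅ Z^12.

The boundary map ∂_1: C_1 → C_0 is given by ∂[p,q] = [q] − [p].
The 7×18 boundary matrix has rank 6 and Smith normal form diag(1,1,1,1,1,1).

The boundary map ∂_2: C_2 → C_1 maps a triangle to the signed sum of its edges. For instance
  ∂[0,2,5] = [2,5] − [0,5] + [0,2],
  ∂[0,2,4] = [2,4] − [0,4] + [0,2].
The 18×12 boundary matrix has rank 12 and Smith normal form diag(1,1,1,1,1,1,1,1,1,1,1,2).

Now H_k = ker ∂_k / im ∂_{k+1}, so:

  H_0: rank C_0 − rank ∂_1 = 7 − 6 = 1, and the invariant factors of ∂_1 are all 1, so H_0 = Z.
  H_1: rank ker ∂_1 − rank ∂_2 = (18 − 6) − 12 = 0, and ∂_2 has invariant factor 2 > 1, so H_1 = Z/2.
  H_2: rank ker ∂_2 − rank ∂_3 = (12 − 12) − 0 = 0, and there is no ∂_3, so H_2 = 0.

H_0 ≅ Z,  H_1 ≅ Z/2,  H_2 = 0.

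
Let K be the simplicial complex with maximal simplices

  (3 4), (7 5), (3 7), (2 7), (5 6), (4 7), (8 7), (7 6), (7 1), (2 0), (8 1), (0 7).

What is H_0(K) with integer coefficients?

H_0 ≅ Z.

Fix the vertex order 0 < 1 < 2 < 3 < 4 < 5 < 6 < 7 < 8 and write every simplex with vertices in increasing order. Then dim K = 1 and the simplices of K are:

  0-simplices (9): [0], [1], [2], [3], [4], [5], [6], [7], [8]
  1-simplices (12): [0,2], [0,7], [1,7], [1,8], [2,7], [3,4], [3,7], [4,7], [5,6], [5,7], [6,7], [7,8]

giving chain groups C_0 ≅ Z^9, C_1 ≅ Z^12.

∂_1: C_1 → C_0 is given by ∂[p,q] = [q] − [p].
This gives a 9×12 integer matrix of rank 8; reducing to Smith normal form yields diagonal entries (1,1,1,1,1,1,1,1).

Computing H_k = (kernel of ∂_k) / (image of ∂_{k+1}):

  H_0: rank C_0 − rank ∂_1 = 9 − 8 = 1, and the invariant factors of ∂_1 are all 1, so H_0 ≅ Z.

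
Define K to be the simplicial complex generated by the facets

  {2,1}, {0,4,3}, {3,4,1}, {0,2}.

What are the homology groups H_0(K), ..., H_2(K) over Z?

K has 5 vertices, 7 edges, 2 triangles.
rank ∂_0 = 0, rank ∂_1 = 4 ⇒ b_0 = 5 − 0 − 4 = 1; all invariant factors of ∂_1 are 1 so no torsion. So H_0 = Z.
rank ∂_1 = 4, rank ∂_2 = 2 ⇒ b_1 = 7 − 4 − 2 = 1; all invariant factors of ∂_2 are 1 so no torsion. So H_1 = Z.
rank ∂_2 = 2, rank ∂_3 = 0 ⇒ b_2 = 2 − 2 − 0 = 0. So H_2 = 0.

H_0 ≅ Z,  H_1 ≅ Z,  H_2 = 0.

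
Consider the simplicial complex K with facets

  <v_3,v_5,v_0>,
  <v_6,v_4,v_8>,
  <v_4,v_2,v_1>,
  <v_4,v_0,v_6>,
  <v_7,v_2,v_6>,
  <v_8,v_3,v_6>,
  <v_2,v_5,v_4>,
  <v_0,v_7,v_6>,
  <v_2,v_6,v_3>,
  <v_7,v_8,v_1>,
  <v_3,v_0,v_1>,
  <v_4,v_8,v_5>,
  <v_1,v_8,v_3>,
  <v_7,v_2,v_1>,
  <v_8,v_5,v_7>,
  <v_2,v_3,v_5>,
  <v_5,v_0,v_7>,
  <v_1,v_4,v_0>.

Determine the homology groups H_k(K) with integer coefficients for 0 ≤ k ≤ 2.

H_0 = Z,  H_1 = Z^2,  H_2 = Z.

Take the total order v_0 < v_1 < v_2 < v_3 < v_4 < v_5 < v_6 < v_7 < v_8 on the vertex set. Then K (dimension 2) consists of the simplices:

  0-simplices (9): [v_0], [v_1], [v_2], [v_3], [v_4], [v_5], [v_6], [v_7], [v_8]
  1-simplices (27): (27 of them)
  2-simplices (18): (18 of them)

Hence C_0 ≅ Z^9, C_1 ≅ Z^27, C_2 ≅ Z^18.

Boundary ∂_1: C_1 → C_0 sends each edge [p,q] (with p < q) to q − p.
This gives a 9×27 integer matrix of rank 8; reducing to Smith normal form yields diagonal entries (1,1,1,1,1,1,1,1).

∂_2: C_2 → C_1 sends each 2-simplex [p,q,r] to [q,r] − [p,r] + [p,q]. For instance
  ∂[v_0,v_6,v_7] = [v_6,v_7] − [v_0,v_7] + [v_0,v_6],
  ∂[v_1,v_7,v_8] = [v_7,v_8] − [v_1,v_8] + [v_1,v_7].
This gives a 27×18 integer matrix of rank 17; reducing to Smith normal form yields diagonal entries (1,1,1,1,1,1,1,1,1,1,1,1,1,1,1,1,1).

Computing H_k = (kernel of ∂_k) / (image of ∂_{k+1}):

  H_0: rank C_0 − rank ∂_1 = 9 − 8 = 1, and the invariant factors of ∂_1 are all 1, so H_0 = Z.
  H_1: rank ker ∂_1 − rank ∂_2 = (27 − 8) − 17 = 2, and the invariant factors of ∂_2 are all 1, so H_1 = Z^2.
  H_2: rank ker ∂_2 − rank ∂_3 = (18 − 17) − 0 = 1, and there is no ∂_3, so H_2 = Z.

(K is a triangulation of the torus T^2.)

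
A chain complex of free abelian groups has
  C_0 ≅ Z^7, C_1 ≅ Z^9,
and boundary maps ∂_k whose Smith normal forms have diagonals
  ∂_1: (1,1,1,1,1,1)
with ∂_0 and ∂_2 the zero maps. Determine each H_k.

H_0: b_0 = 7 − 0 − 6 = 1; torsion from ∂_1 factors > 1: none. So H_0 ≅ Z.
H_1: b_1 = 9 − 6 − 0 = 3; torsion from ∂_2 factors > 1: none. So H_1 ≅ Z^3.

H_0 ≅ Z,  H_1 ≅ Z^3.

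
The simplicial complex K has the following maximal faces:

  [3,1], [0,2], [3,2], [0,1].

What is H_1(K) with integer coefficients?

K has 4 vertices, 4 edges.
rank ∂_1 = 3, rank ∂_2 = 0 ⇒ b_1 = 4 − 3 − 0 = 1. So H_1 ≅ Z.

H_1 ≅ Z.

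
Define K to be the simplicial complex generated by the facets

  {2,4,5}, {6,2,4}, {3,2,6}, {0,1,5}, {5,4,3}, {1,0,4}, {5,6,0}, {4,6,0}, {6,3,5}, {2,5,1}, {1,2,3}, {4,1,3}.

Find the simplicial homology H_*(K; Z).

H_0 ≅ Z,  H_1 ≅ Z/2,  H_2 = 0.

Order the vertices as 0 < 1 < 2 < 3 < 4 < 5 < 6. Listing each simplex with vertices in this order, K has dimension 2 with simplices:

  0-simplices (7): [0], [1], [2], [3], [4], [5], [6]
  1-simplices (18): [0,1], [0,4], [0,5], [0,6], [1,2], [1,3], [1,4], [1,5], [2,3], [2,4], [2,5], [2,6], [3,4], [3,5], [3,6], [4,5], [4,6], [5,6]
  2-simplices (12): [0,1,4], [0,1,5], [0,4,6], [0,5,6], [1,2,3], [1,2,5], [1,3,4], [2,3,6], [2,4,5], [2,4,6], [3,4,5], [3,5,6]

giving chain groups C_0 ≅ Z^7, C_1 ≅ Z^18, C_2 ≅ Z^12.

Boundary ∂_1: C_1 → C_0 is given by ∂[p,q] = [q] − [p].
As a 7×18 matrix over Z this has rank 6, with invariant factors (1,1,1,1,1,1).

Boundary ∂_2: C_2 → C_1 acts by ∂[p,q,r] = [q,r] − [p,r] + [p,q]. For instance
  ∂[3,4,5] = [4,5] − [3,5] + [3,4],
  ∂[0,1,5] = [1,5] − [0,5] + [0,1].
The 18×12 boundary matrix has rank 12 and Smith normal form diag(1,1,1,1,1,1,1,1,1,1,1,2).

Reading off H_k = ker ∂_k / im ∂_{k+1}:

  H_0: rank C_0 − rank ∂_1 = 7 − 6 = 1, and the invariant factors of ∂_1 are all 1, so H_0 = Z.
  H_1: rank ker ∂_1 − rank ∂_2 = (18 − 6) − 12 = 0, and ∂_2 has invariant factor 2 > 1, so H_1 = Z/2.
  H_2: rank ker ∂_2 − rank ∂_3 = (12 − 12) − 0 = 0, and there is no ∂_3, so H_2 = 0.

As a check, the Euler characteristic is 7 − 18 + 12 = 1, which agrees with 1 − 0 + 0 = 1.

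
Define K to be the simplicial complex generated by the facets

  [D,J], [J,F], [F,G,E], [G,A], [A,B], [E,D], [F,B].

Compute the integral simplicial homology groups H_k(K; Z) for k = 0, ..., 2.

H_0 = Z,  H_1 = Z^2,  H_2 = 0.

Order the vertices as A < B < D < E < F < G < J. Listing each simplex with vertices in this order, K has dimension 2 with simplices:

  0-simplices (7): A, B, D, E, F, G, J
  1-simplices (9): AB, AG, BF, DE, DJ, EF, EG, FG, FJ
  2-simplices (1): EFG

so the chain groups are C_0 ≅ Z^7, C_1 ≅ Z^9, C_2 ≅ Z^1.

Boundary ∂_1: C_1 → C_0 maps an edge to its endpoints' difference, ∂[p,q] = q − p. For instance
  ∂AG = G − A.
The 7×9 boundary matrix has rank 6 and Smith normal form diag(1,1,1,1,1,1).

∂_2: C_2 → C_1 sends each 2-simplex [p,q,r] to [q,r] − [p,r] + [p,q]. For instance
  ∂EFG = FG − EG + EF.
The resulting 9×1 matrix has rank 1, and its Smith normal form has invariant factors (1).

Now H_k = ker ∂_k / im ∂_{k+1}, so:

  H_0: rank C_0 − rank ∂_1 = 7 − 6 = 1, and the invariant factors of ∂_1 are all 1, so H_0 ≅ Z.
  H_1: rank ker ∂_1 − rank ∂_2 = (9 − 6) − 1 = 2, and the invariant factors of ∂_2 are all 1, so H_1 ≅ Z^2.
  H_2: rank ker ∂_2 − rank ∂_3 = (1 − 1) − 0 = 0, and there is no ∂_3, so H_2 ≅ 0.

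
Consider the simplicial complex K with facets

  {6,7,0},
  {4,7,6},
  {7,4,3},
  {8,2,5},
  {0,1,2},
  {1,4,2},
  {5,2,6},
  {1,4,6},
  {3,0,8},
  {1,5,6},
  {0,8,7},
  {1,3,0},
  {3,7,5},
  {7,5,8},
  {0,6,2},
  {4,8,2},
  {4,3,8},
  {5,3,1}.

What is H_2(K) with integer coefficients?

H_2 ≅ 0.

K has 9 vertices, 27 edges, 18 triangles.
rank ∂_2 = 18, rank ∂_3 = 0 ⇒ b_2 = 18 − 18 − 0 = 0. So H_2 ≅ 0.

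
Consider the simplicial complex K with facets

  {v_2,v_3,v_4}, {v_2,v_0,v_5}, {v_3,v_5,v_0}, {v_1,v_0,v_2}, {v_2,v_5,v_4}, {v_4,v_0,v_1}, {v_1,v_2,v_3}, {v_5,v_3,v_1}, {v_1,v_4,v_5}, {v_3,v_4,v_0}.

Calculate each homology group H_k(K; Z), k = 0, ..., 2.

H_0 = Z,  H_1 = Z/2Z,  H_2 = 0.

Order the vertices as v_0 < v_1 < v_2 < v_3 < v_4 < v_5. Listing each simplex with vertices in this order, K has dimension 2 with simplices:

  0-simplices (6): [v_0], [v_1], [v_2], [v_3], [v_4], [v_5]
  1-simplices (15): (15 of them)
  2-simplices (10): [v_0,v_1,v_2], [v_0,v_1,v_4], [v_0,v_2,v_5], [v_0,v_3,v_4], [v_0,v_3,v_5], [v_1,v_2,v_3], [v_1,v_3,v_5], [v_1,v_4,v_5], [v_2,v_3,v_4], [v_2,v_4,v_5]

Hence C_0 ≅ Z^6, C_1 ≅ Z^15, C_2 ≅ Z^10.

∂_1: C_1 → C_0 maps an edge to its endpoints' difference, ∂[p,q] = q − p.
This gives a 6×15 integer matrix of rank 5; reducing to Smith normal form yields diagonal entries (1,1,1,1,1).

The boundary map ∂_2: C_2 → C_1 maps a triangle to the signed sum of its edges. For instance
  ∂[v_1,v_4,v_5] = [v_4,v_5] − [v_1,v_5] + [v_1,v_4],
  ∂[v_0,v_1,v_4] = [v_1,v_4] − [v_0,v_4] + [v_0,v_1].
The resulting 15×10 matrix has rank 10, and its Smith normal form has invariant factors (1,1,1,1,1,1,1,1,1,2).

Now H_k = ker ∂_k / im ∂_{k+1}, so:

  H_0: rank C_0 − rank ∂_1 = 6 − 5 = 1, and the invariant factors of ∂_1 are all 1, so H_0 ≅ Z.
  H_1: rank ker ∂_1 − rank ∂_2 = (15 − 5) − 10 = 0, and ∂_2 has invariant factor 2 > 1, so H_1 ≅ Z/2Z.
  H_2: rank ker ∂_2 − rank ∂_3 = (10 − 10) − 0 = 0, and there is no ∂_3, so H_2 ≅ 0.

As a check, the Euler characteristic is 6 − 15 + 10 = 1, which agrees with 1 − 0 + 0 = 1.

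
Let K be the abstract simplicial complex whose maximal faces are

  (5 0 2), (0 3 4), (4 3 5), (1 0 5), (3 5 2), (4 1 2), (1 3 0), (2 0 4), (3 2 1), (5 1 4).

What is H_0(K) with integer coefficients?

Fix the vertex order 0 < 1 < 2 < 3 < 4 < 5 and write every simplex with vertices in increasing order. Then dim K = 2 and the simplices of K are:

  0-simplices (6): [0], [1], [2], [3], [4], [5]
  1-simplices (15): [0,1], [0,2], [0,3], [0,4], [0,5], [1,2], [1,3], [1,4], [1,5], [2,3], [2,4], [2,5], [3,4], [3,5], [4,5]
  2-simplices (10): [0,1,3], [0,1,5], [0,2,4], [0,2,5], [0,3,4], [1,2,3], [1,2,4], [1,4,5], [2,3,5], [3,4,5]

giving chain groups C_0 ≅ Z^6, C_1 ≅ Z^15, C_2 ≅ Z^10.

The boundary map ∂_1: C_1 → C_0 is given by ∂[p,q] = [q] − [p]. For instance
  ∂[1,4] = [4] − [1].
This gives a 6×15 integer matrix of rank 5; reducing to Smith normal form yields diagonal entries (1,1,1,1,1).

∂_2: C_2 → C_1 acts by ∂[p,q,r] = [q,r] − [p,r] + [p,q]. For instance
  ∂[1,4,5] = [4,5] − [1,5] + [1,4],
  ∂[0,2,5] = [2,5] − [0,5] + [0,2].
The resulting 15×10 matrix has rank 10, and its Smith normal form has invariant factors (1,1,1,1,1,1,1,1,1,2).

Now H_k = ker ∂_k / im ∂_{k+1}, so:

  H_0: rank C_0 − rank ∂_1 = 6 − 5 = 1, and the invariant factors of ∂_1 are all 1, so H_0 ≅ Z.

(K is a triangulation of the real projective plane RP^2.)

H_0 ≅ Z.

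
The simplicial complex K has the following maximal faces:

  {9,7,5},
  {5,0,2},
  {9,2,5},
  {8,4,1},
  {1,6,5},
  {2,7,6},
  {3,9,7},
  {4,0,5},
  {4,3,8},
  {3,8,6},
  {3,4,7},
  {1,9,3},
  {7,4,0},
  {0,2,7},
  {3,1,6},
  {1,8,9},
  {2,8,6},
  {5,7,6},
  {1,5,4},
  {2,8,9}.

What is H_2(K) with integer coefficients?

We work with the vertex ordering 0 < 1 < 2 < 3 < 4 < 5 < 6 < 7 < 8 < 9. The simplices of K, each written with vertices in increasing order, are:

  0-simplices (10): [0], [1], [2], [3], [4], [5], [6], [7], [8], [9]
  1-simplices (30): (30 of them)
  2-simplices (20): (20 of them)

giving chain groups C_0 ≅ Z^10, C_1 ≅ Z^30, C_2 ≅ Z^20.

∂_1: C_1 → C_0 maps an edge to its endpoints' difference, ∂[p,q] = q − p.
The resulting 10×30 matrix has rank 9, and its Smith normal form has invariant factors (1,1,1,1,1,1,1,1,1).

∂_2: C_2 → C_1 maps a triangle to the signed sum of its edges. For instance
  ∂[1,5,6] = [5,6] − [1,6] + [1,5],
  ∂[0,2,5] = [2,5] − [0,5] + [0,2].
This gives a 30×20 integer matrix of rank 20; reducing to Smith normal form yields diagonal entries (1,1,1,1,1,1,1,1,1,1,1,1,1,1,1,1,1,1,1,2).

Now H_k = ker ∂_k / im ∂_{k+1}, so:

  H_2: rank ker ∂_2 − rank ∂_3 = (20 − 20) − 0 = 0, and there is no ∂_3, so H_2 = 0.

H_2 = 0.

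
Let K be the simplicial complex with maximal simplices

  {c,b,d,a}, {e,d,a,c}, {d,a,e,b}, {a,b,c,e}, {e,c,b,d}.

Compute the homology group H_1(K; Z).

Order the vertices as a < b < c < d < e. Listing each simplex with vertices in this order, K has dimension 3 with simplices:

  0-simplices (5): a, b, c, d, e
  1-simplices (10): ab, ac, ad, ae, bc, bd, be, cd, ce, de
  2-simplices (10): abc, abd, abe, acd, ace, ade, bcd, bce, bde, cde
  3-simplices (5): abcd, abce, abde, acde, bcde

giving chain groups C_0 ≅ Z^5, C_1 ≅ Z^10, C_2 ≅ Z^10, C_3 ≅ Z^5.

The boundary map ∂_1: C_1 → C_0 maps an edge to its endpoints' difference, ∂[p,q] = q − p. For instance
  ∂ae = e − a.
As a 5×10 matrix over Z this has rank 4, with invariant factors (1,1,1,1).

Boundary ∂_2: C_2 → C_1 acts by ∂[p,q,r] = [q,r] − [p,r] + [p,q]. For instance
  ∂bde = de − be + bd,
  ∂acd = cd − ad + ac.
The 10×10 boundary matrix has rank 6 and Smith normal form diag(1,1,1,1,1,1).

∂_3: C_3 → C_2 sends each 3-simplex σ to the alternating sum Σ_i (−1)^i (σ with its i-th vertex removed). For instance
  ∂acde = cde − ade + ace − acd,
  ∂abce = bce − ace + abe − abc.
The resulting 10×5 matrix has rank 4, and its Smith normal form has invariant factors (1,1,1,1).

Reading off H_k = ker ∂_k / im ∂_{k+1}:

  H_1: rank ker ∂_1 − rank ∂_2 = (10 − 4) − 6 = 0, and the invariant factors of ∂_2 are all 1, so H_1 = 0.

H_1 ≅ 0.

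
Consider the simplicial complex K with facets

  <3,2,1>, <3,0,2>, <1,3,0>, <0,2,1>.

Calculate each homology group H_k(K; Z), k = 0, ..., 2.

We work with the vertex ordering 0 < 1 < 2 < 3. The simplices of K, each written with vertices in increasing order, are:

  0-simplices (4): [0], [1], [2], [3]
  1-simplices (6): [0,1], [0,2], [0,3], [1,2], [1,3], [2,3]
  2-simplices (4): [0,1,2], [0,1,3], [0,2,3], [1,2,3]

Hence C_0 ≅ Z^4, C_1 ≅ Z^6, C_2 ≅ Z^4.

∂_1: C_1 → C_0 sends each edge [p,q] (with p < q) to q − p. For instance
  ∂[1,3] = [3] − [1].
This gives a 4×6 integer matrix of rank 3; reducing to Smith normal form yields diagonal entries (1,1,1).

Boundary ∂_2: C_2 → C_1 sends each 2-simplex [p,q,r] to [q,r] − [p,r] + [p,q]. For instance
  ∂[0,1,3] = [1,3] − [0,3] + [0,1],
  ∂[1,2,3] = [2,3] − [1,3] + [1,2].
The 6×4 boundary matrix has rank 3 and Smith normal form diag(1,1,1).

Now H_k = ker ∂_k / im ∂_{k+1}, so:

  H_0: rank C_0 − rank ∂_1 = 4 − 3 = 1, and the invariant factors of ∂_1 are all 1, so H_0 ≅ Z.
  H_1: rank ker ∂_1 − rank ∂_2 = (6 − 3) − 3 = 0, and the invariant factors of ∂_2 are all 1, so H_1 ≅ 0.
  H_2: rank ker ∂_2 − rank ∂_3 = (4 − 3) − 0 = 1, and there is no ∂_3, so H_2 ≅ Z.

H_0 ≅ Z,  H_1 = 0,  H_2 ≅ Z.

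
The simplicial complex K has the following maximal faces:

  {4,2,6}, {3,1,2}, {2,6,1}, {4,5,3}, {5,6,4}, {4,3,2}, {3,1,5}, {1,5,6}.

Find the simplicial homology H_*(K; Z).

We work with the vertex ordering 1 < 2 < 3 < 4 < 5 < 6. The simplices of K, each written with vertices in increasing order, are:

  0-simplices (6): [1], [2], [3], [4], [5], [6]
  1-simplices (12): [1,2], [1,3], [1,5], [1,6], [2,3], [2,4], [2,6], [3,4], [3,5], [4,5], [4,6], [5,6]
  2-simplices (8): [1,2,3], [1,2,6], [1,3,5], [1,5,6], [2,3,4], [2,4,6], [3,4,5], [4,5,6]

Hence C_0 ≅ Z^6, C_1 ≅ Z^12, C_2 ≅ Z^8.

The boundary map ∂_1: C_1 → C_0 maps an edge to its endpoints' difference, ∂[p,q] = q − p.
The resulting 6×12 matrix has rank 5, and its Smith normal form has invariant factors (1,1,1,1,1).

The boundary map ∂_2: C_2 → C_1 acts by ∂[p,q,r] = [q,r] − [p,r] + [p,q]. For instance
  ∂[1,2,3] = [2,3] − [1,3] + [1,2],
  ∂[1,2,6] = [2,6] − [1,6] + [1,2].
The 12×8 boundary matrix has rank 7 and Smith normal form diag(1,1,1,1,1,1,1).

From H_k ≅ ker(∂_k) / im(∂_{k+1}) we obtain:

  H_0: rank C_0 − rank ∂_1 = 6 − 5 = 1, and the invariant factors of ∂_1 are all 1, so H_0 ≅ Z.
  H_1: rank ker ∂_1 − rank ∂_2 = (12 − 5) − 7 = 0, and the invariant factors of ∂_2 are all 1, so H_1 ≅ 0.
  H_2: rank ker ∂_2 − rank ∂_3 = (8 − 7) − 0 = 1, and there is no ∂_3, so H_2 ≅ Z.

H_0 ≅ Z,  H_1 = 0,  H_2 ≅ Z.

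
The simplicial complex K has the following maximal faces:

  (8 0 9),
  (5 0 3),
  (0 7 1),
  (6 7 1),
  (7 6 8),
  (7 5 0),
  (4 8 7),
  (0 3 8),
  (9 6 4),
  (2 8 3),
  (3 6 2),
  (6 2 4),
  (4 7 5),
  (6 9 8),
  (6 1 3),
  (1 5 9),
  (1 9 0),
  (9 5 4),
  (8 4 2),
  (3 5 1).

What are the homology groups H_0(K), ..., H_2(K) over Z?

H_0 = Z,  H_1 = Z ⊕ Z/2,  H_2 = 0.

We work with the vertex ordering 0 < 1 < 2 < 3 < 4 < 5 < 6 < 7 < 8 < 9. The simplices of K, each written with vertices in increasing order, are:

  0-simplices (10): [0], [1], [2], [3], [4], [5], [6], [7], [8], [9]
  1-simplices (30): (30 of them)
  2-simplices (20): (20 of them)

Hence C_0 ≅ Z^10, C_1 ≅ Z^30, C_2 ≅ Z^20.

The boundary map ∂_1: C_1 → C_0 maps an edge to its endpoints' difference, ∂[p,q] = q − p.
As a 10×30 matrix over Z this has rank 9, with invariant factors (1,1,1,1,1,1,1,1,1).

∂_2: C_2 → C_1 acts by ∂[p,q,r] = [q,r] − [p,r] + [p,q]. For instance
  ∂[4,6,9] = [6,9] − [4,9] + [4,6],
  ∂[4,7,8] = [7,8] − [4,8] + [4,7].
The resulting 30×20 matrix has rank 20, and its Smith normal form has invariant factors (1,1,1,1,1,1,1,1,1,1,1,1,1,1,1,1,1,1,1,2).

Reading off H_k = ker ∂_k / im ∂_{k+1}:

  H_0: rank C_0 − rank ∂_1 = 10 − 9 = 1, and the invariant factors of ∂_1 are all 1, so H_0 ≅ Z.
  H_1: rank ker ∂_1 − rank ∂_2 = (30 − 9) − 20 = 1, and ∂_2 has invariant factor 2 > 1, so H_1 ≅ Z ⊕ Z/2.
  H_2: rank ker ∂_2 − rank ∂_3 = (20 − 20) − 0 = 0, and there is no ∂_3, so H_2 ≅ 0.

As a check, the Euler characteristic is 10 − 30 + 20 = 0, which agrees with 1 − 1 + 0 = 0.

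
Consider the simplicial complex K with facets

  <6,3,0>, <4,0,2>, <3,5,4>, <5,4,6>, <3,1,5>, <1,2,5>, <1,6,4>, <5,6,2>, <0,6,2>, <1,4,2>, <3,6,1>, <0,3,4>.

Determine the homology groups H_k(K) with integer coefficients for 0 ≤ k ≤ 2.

We work with the vertex ordering 0 < 1 < 2 < 3 < 4 < 5 < 6. The simplices of K, each written with vertices in increasing order, are:

  0-simplices (7): [0], [1], [2], [3], [4], [5], [6]
  1-simplices (18): [0,2], [0,3], [0,4], [0,6], [1,2], [1,3], [1,4], [1,5], [1,6], [2,4], [2,5], [2,6], [3,4], [3,5], [3,6], [4,5], [4,6], [5,6]
  2-simplices (12): [0,2,4], [0,2,6], [0,3,4], [0,3,6], [1,2,4], [1,2,5], [1,3,5], [1,3,6], [1,4,6], [2,5,6], [3,4,5], [4,5,6]

so the chain groups are C_0 ≅ Z^7, C_1 ≅ Z^18, C_2 ≅ Z^12.

∂_1: C_1 → C_0 sends each edge [p,q] (with p < q) to q − p.
As a 7×18 matrix over Z this has rank 6, with invariant factors (1,1,1,1,1,1).

Boundary ∂_2: C_2 → C_1 maps a triangle to the signed sum of its edges. For instance
  ∂[0,3,4] = [3,4] − [0,4] + [0,3],
  ∂[1,3,6] = [3,6] − [1,6] + [1,3].
The 18×12 boundary matrix has rank 12 and Smith normal form diag(1,1,1,1,1,1,1,1,1,1,1,2).

Computing H_k = (kernel of ∂_k) / (image of ∂_{k+1}):

  H_0: rank C_0 − rank ∂_1 = 7 − 6 = 1, and the invariant factors of ∂_1 are all 1, so H_0 = Z.
  H_1: rank ker ∂_1 − rank ∂_2 = (18 − 6) − 12 = 0, and ∂_2 has invariant factor 2 > 1, so H_1 = Z/2.
  H_2: rank ker ∂_2 − rank ∂_3 = (12 − 12) − 0 = 0, and there is no ∂_3, so H_2 = 0.

As a check, the Euler characteristic is 7 − 18 + 12 = 1, which agrees with 1 − 0 + 0 = 1.
(K is a triangulation of the real projective plane RP^2.)

H_0 = Z,  H_1 = Z/2,  H_2 = 0.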